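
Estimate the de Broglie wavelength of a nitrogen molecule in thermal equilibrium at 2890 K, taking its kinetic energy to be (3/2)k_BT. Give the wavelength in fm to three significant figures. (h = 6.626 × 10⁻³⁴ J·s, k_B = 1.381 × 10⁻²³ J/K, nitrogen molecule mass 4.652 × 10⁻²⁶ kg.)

KE = (3/2)k_BT = 1.5 × 1.381 × 10⁻²³ × 2890 = 5.987 × 10⁻²⁰ J.
p = √(2mKE) = √(2 × 4.652 × 10⁻²⁶ × 5.987 × 10⁻²⁰) = 7.463 × 10⁻²³ kg·m/s.
λ = h/p = 8.88 × 10⁻¹² m = 8880 fm.

λ = 8880 fm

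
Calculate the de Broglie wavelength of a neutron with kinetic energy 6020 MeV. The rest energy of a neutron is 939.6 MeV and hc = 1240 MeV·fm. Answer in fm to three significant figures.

λ = 0.180 fm

Total energy E = KE + m₀c² = 6020 + 939.6 = 6959.6 MeV.
(pc)² = E² − (m₀c²)² = (6959.6)² − (939.6)² = 4.755 × 10⁷ MeV², so pc = 6896 MeV.
λ = hc/(pc) = 1240 MeV·fm / 6896 MeV = 0.180 fm.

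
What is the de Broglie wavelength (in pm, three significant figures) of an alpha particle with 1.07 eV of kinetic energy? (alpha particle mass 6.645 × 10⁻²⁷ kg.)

KE = 1.07 eV = 1.714 × 10⁻¹⁹ J.
p = √(2mKE) = √(2 × 6.645 × 10⁻²⁷ × 1.714 × 10⁻¹⁹) = 4.773 × 10⁻²³ kg·m/s.
λ = h/p = 6.626 × 10⁻³⁴ / 4.773 × 10⁻²³ = 1.39 × 10⁻¹¹ m = 13.9 pm.

λ = 13.9 pm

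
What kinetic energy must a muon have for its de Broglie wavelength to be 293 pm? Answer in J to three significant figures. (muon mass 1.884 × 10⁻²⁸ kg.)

p = h/λ = 6.626 × 10⁻³⁴ / 2.930 × 10⁻¹⁰ = 2.261 × 10⁻²⁴ kg·m/s.
KE = p²/(2m) = (2.261 × 10⁻²⁴)² / (2 × 1.884 × 10⁻²⁸) = 1.357 × 10⁻²⁰ J = 1.36 × 10⁻²⁰ J.

KE = 1.36 × 10⁻²⁰ J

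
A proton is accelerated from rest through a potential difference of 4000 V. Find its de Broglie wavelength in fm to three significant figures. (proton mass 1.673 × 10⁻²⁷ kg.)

λ = 453 fm

KE = eV = 1.602 × 10⁻¹⁹ × 4000 = 6.408 × 10⁻¹⁶ J.
p = √(2mKE) = √(2 × 1.673 × 10⁻²⁷ × 6.408 × 10⁻¹⁶) = 1.464 × 10⁻²¹ kg·m/s.
λ = h/p = 6.626 × 10⁻³⁴ / 1.464 × 10⁻²¹ = 4.53 × 10⁻¹³ m = 453 fm.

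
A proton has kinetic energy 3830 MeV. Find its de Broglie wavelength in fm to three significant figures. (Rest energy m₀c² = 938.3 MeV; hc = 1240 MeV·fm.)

λ = 0.265 fm

Total energy E = KE + m₀c² = 3830 + 938.3 = 4768.3 MeV.
(pc)² = E² − (m₀c²)² = (4768.3)² − (938.3)² = 2.186 × 10⁷ MeV², so pc = 4675 MeV.
λ = hc/(pc) = 1240 MeV·fm / 4675 MeV = 0.265 fm.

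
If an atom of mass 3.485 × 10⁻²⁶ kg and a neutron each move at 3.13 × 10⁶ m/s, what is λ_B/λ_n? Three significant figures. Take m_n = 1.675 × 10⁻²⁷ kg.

λ_B/λ_n = 0.0481

At fixed v, p = mv so λ = h/(mv) ∝ 1/m.
λ_B/λ_n = m_n/m_B = 1.675 × 10⁻²⁷/3.485 × 10⁻²⁶ = 0.0481.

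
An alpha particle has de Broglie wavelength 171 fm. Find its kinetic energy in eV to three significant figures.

KE = 7050 eV

p = h/λ = 6.626 × 10⁻³⁴ / 1.710 × 10⁻¹³ = 3.875 × 10⁻²¹ kg·m/s.
KE = p²/(2m) = (3.875 × 10⁻²¹)² / (2 × 6.645 × 10⁻²⁷) = 1.130 × 10⁻¹⁵ J = 7050 eV.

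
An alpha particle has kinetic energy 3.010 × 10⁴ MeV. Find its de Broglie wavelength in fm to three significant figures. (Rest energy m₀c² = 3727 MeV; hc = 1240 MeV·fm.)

Total energy E = KE + m₀c² = 3.010 × 10⁴ + 3727 = 33827 MeV.
(pc)² = E² − (m₀c²)² = (33827)² − (3727)² = 1.130 × 10⁹ MeV², so pc = 3.362 × 10⁴ MeV.
λ = hc/(pc) = 1240 MeV·fm / 3.362 × 10⁴ MeV = 0.0369 fm.

λ = 0.0369 fm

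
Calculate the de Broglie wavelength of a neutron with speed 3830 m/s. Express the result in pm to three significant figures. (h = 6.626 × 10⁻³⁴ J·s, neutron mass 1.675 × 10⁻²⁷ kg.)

p = mv = 1.675 × 10⁻²⁷ × 3830 = 6.415 × 10⁻²⁴ kg·m/s.
λ = h/p = 6.626 × 10⁻³⁴ / 6.415 × 10⁻²⁴ = 1.03 × 10⁻¹⁰ m = 103 pm.

λ = 103 pm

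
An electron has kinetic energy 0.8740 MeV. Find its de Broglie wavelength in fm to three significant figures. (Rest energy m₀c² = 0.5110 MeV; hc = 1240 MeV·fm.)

λ = 963 fm

Total energy E = KE + m₀c² = 0.8740 + 0.5110 = 1.3850 MeV.
(pc)² = E² − (m₀c²)² = (1.3850)² − (0.5110)² = 1.657 MeV², so pc = 1.287 MeV.
λ = hc/(pc) = 1240 MeV·fm / 1.287 MeV = 963 fm.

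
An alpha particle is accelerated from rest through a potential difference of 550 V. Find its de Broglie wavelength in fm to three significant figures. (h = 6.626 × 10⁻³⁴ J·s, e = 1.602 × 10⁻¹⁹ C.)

λ = 433 fm

KE = 2eV = 2 × 1.602 × 10⁻¹⁹ × 550.0 = 1.762 × 10⁻¹⁶ J.
p = √(2mKE) = √(2 × 6.645 × 10⁻²⁷ × 1.762 × 10⁻¹⁶) = 1.530 × 10⁻²¹ kg·m/s.
λ = h/p = 6.626 × 10⁻³⁴ / 1.530 × 10⁻²¹ = 4.33 × 10⁻¹³ m = 433 fm.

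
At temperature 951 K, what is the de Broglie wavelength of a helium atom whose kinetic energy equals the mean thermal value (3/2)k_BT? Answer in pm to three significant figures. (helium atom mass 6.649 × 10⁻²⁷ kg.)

KE = (3/2)k_BT = 1.5 × 1.381 × 10⁻²³ × 951 = 1.970 × 10⁻²⁰ J.
p = √(2mKE) = √(2 × 6.649 × 10⁻²⁷ × 1.970 × 10⁻²⁰) = 1.619 × 10⁻²³ kg·m/s.
λ = h/p = 4.09 × 10⁻¹¹ m = 40.9 pm.

λ = 40.9 pm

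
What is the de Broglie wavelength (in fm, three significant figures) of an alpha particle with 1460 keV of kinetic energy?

λ = 11.9 fm

KE = 1460 keV = 2.339 × 10⁻¹³ J.
p = √(2mKE) = √(2 × 6.645 × 10⁻²⁷ × 2.339 × 10⁻¹³) = 5.575 × 10⁻²⁰ kg·m/s.
λ = h/p = 6.626 × 10⁻³⁴ / 5.575 × 10⁻²⁰ = 1.19 × 10⁻¹⁴ m = 11.9 fm.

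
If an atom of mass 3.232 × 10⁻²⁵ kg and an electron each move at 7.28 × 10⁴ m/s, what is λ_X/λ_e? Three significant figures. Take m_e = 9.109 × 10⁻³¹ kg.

λ_X/λ_e = 2.82 × 10⁻⁶

At fixed v, p = mv so λ = h/(mv) ∝ 1/m.
λ_X/λ_e = m_e/m_X = 9.109 × 10⁻³¹/3.232 × 10⁻²⁵ = 2.82 × 10⁻⁶.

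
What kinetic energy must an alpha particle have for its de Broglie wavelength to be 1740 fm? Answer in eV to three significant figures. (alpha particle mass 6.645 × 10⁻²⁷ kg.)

p = h/λ = 6.626 × 10⁻³⁴ / 1.740 × 10⁻¹² = 3.808 × 10⁻²² kg·m/s.
KE = p²/(2m) = (3.808 × 10⁻²²)² / (2 × 6.645 × 10⁻²⁷) = 1.091 × 10⁻¹⁷ J = 68.1 eV.

KE = 68.1 eV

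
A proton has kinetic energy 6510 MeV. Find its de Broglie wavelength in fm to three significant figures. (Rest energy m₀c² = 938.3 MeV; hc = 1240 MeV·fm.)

Total energy E = KE + m₀c² = 6510 + 938.3 = 7448.3 MeV.
(pc)² = E² − (m₀c²)² = (7448.3)² − (938.3)² = 5.460 × 10⁷ MeV², so pc = 7389 MeV.
λ = hc/(pc) = 1240 MeV·fm / 7389 MeV = 0.168 fm.

λ = 0.168 fm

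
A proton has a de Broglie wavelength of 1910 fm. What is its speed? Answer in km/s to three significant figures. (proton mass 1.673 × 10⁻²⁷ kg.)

p = h/λ = 6.626 × 10⁻³⁴ / 1.910 × 10⁻¹² = 3.469 × 10⁻²² kg·m/s.
v = p/m = 3.469 × 10⁻²² / 1.673 × 10⁻²⁷ = 2.07 × 10⁵ m/s = 207 km/s.

v = 207 km/s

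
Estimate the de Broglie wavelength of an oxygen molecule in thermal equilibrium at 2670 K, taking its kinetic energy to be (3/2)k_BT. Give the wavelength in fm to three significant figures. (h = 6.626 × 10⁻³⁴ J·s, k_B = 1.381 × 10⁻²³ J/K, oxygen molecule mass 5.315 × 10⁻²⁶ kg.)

KE = (3/2)k_BT = 1.5 × 1.381 × 10⁻²³ × 2670 = 5.531 × 10⁻²⁰ J.
p = √(2mKE) = √(2 × 5.315 × 10⁻²⁶ × 5.531 × 10⁻²⁰) = 7.668 × 10⁻²³ kg·m/s.
λ = h/p = 8.64 × 10⁻¹² m = 8640 fm.

λ = 8640 fm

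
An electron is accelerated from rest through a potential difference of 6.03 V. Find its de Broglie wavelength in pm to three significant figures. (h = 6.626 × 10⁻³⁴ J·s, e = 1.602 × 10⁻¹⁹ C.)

KE = eV = 1.602 × 10⁻¹⁹ × 6.030 = 9.660 × 10⁻¹⁹ J.
p = √(2mKE) = √(2 × 9.109 × 10⁻³¹ × 9.660 × 10⁻¹⁹) = 1.327 × 10⁻²⁴ kg·m/s.
λ = h/p = 6.626 × 10⁻³⁴ / 1.327 × 10⁻²⁴ = 4.99 × 10⁻¹⁰ m = 499 pm.

λ = 499 pm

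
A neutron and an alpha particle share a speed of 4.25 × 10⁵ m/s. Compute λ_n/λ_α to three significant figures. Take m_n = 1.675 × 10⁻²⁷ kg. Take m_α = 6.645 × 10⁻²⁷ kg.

λ_n/λ_α = 3.97

At fixed v, p = mv so λ = h/(mv) ∝ 1/m.
λ_n/λ_α = m_α/m_n = 6.645 × 10⁻²⁷/1.675 × 10⁻²⁷ = 3.97.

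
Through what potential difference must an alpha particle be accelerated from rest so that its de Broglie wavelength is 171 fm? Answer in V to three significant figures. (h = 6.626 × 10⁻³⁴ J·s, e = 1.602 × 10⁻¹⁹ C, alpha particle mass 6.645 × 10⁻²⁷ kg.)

V = 3530 V

p = h/λ = 6.626 × 10⁻³⁴ / 1.710 × 10⁻¹³ = 3.875 × 10⁻²¹ kg·m/s.
KE = p²/(2m) = 1.130 × 10⁻¹⁵ J.
V = KE/2e = 1.130 × 10⁻¹⁵ / (2 × 1.602 × 10⁻¹⁹) = 3530 V.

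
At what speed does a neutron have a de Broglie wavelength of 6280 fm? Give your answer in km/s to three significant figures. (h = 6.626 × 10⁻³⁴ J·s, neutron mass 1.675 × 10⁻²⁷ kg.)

p = h/λ = 6.626 × 10⁻³⁴ / 6.280 × 10⁻¹² = 1.055 × 10⁻²² kg·m/s.
v = p/m = 1.055 × 10⁻²² / 1.675 × 10⁻²⁷ = 6.30 × 10⁴ m/s = 63.0 km/s.

v = 63.0 km/s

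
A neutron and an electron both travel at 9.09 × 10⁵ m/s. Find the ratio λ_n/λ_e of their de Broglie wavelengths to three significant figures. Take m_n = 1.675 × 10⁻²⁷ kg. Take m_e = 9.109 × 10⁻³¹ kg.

At fixed v, p = mv so λ = h/(mv) ∝ 1/m.
λ_n/λ_e = m_e/m_n = 9.109 × 10⁻³¹/1.675 × 10⁻²⁷ = 5.44 × 10⁻⁴.

λ_n/λ_e = 5.44 × 10⁻⁴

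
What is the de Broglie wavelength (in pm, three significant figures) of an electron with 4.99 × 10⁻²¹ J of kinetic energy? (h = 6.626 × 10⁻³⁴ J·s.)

p = √(2mKE) = √(2 × 9.109 × 10⁻³¹ × 4.990 × 10⁻²¹) = 9.535 × 10⁻²⁶ kg·m/s.
λ = h/p = 6.626 × 10⁻³⁴ / 9.535 × 10⁻²⁶ = 6.95 × 10⁻⁹ m = 6950 pm.

λ = 6950 pm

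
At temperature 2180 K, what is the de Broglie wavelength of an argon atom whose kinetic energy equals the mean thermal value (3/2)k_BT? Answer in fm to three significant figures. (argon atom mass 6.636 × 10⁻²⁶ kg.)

λ = 8560 fm

KE = (3/2)k_BT = 1.5 × 1.381 × 10⁻²³ × 2180 = 4.516 × 10⁻²⁰ J.
p = √(2mKE) = √(2 × 6.636 × 10⁻²⁶ × 4.516 × 10⁻²⁰) = 7.742 × 10⁻²³ kg·m/s.
λ = h/p = 8.56 × 10⁻¹² m = 8560 fm.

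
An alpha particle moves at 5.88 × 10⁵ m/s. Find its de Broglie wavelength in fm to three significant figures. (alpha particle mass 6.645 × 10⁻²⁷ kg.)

λ = 170 fm

p = mv = 6.645 × 10⁻²⁷ × 5.88 × 10⁵ = 3.907 × 10⁻²¹ kg·m/s.
λ = h/p = 6.626 × 10⁻³⁴ / 3.907 × 10⁻²¹ = 1.70 × 10⁻¹³ m = 170 fm.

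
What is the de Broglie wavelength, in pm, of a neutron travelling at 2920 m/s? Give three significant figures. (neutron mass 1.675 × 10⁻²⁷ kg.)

p = mv = 1.675 × 10⁻²⁷ × 2920 = 4.891 × 10⁻²⁴ kg·m/s.
λ = h/p = 6.626 × 10⁻³⁴ / 4.891 × 10⁻²⁴ = 1.35 × 10⁻¹⁰ m = 135 pm.

λ = 135 pm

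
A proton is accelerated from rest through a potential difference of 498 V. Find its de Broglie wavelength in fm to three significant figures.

λ = 1280 fm

KE = eV = 1.602 × 10⁻¹⁹ × 498.0 = 7.978 × 10⁻¹⁷ J.
p = √(2mKE) = √(2 × 1.673 × 10⁻²⁷ × 7.978 × 10⁻¹⁷) = 5.167 × 10⁻²² kg·m/s.
λ = h/p = 6.626 × 10⁻³⁴ / 5.167 × 10⁻²² = 1.28 × 10⁻¹² m = 1280 fm.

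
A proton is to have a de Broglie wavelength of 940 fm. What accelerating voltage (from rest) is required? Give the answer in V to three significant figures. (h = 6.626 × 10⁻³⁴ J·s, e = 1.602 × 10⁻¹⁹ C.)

V = 927 V

p = h/λ = 6.626 × 10⁻³⁴ / 9.400 × 10⁻¹³ = 7.049 × 10⁻²² kg·m/s.
KE = p²/(2m) = 1.485 × 10⁻¹⁶ J.
V = KE/e = 1.485 × 10⁻¹⁶ / (1.602 × 10⁻¹⁹) = 927 V.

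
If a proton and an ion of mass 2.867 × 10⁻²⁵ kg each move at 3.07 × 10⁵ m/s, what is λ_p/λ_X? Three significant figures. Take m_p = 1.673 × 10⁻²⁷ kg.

At fixed v, p = mv so λ = h/(mv) ∝ 1/m.
λ_p/λ_X = m_X/m_p = 2.867 × 10⁻²⁵/1.673 × 10⁻²⁷ = 171.

λ_p/λ_X = 171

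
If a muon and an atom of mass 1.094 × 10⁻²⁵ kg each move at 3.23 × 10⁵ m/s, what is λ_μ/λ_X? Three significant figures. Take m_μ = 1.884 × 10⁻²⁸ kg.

At fixed v, p = mv so λ = h/(mv) ∝ 1/m.
λ_μ/λ_X = m_X/m_μ = 1.094 × 10⁻²⁵/1.884 × 10⁻²⁸ = 581.

λ_μ/λ_X = 581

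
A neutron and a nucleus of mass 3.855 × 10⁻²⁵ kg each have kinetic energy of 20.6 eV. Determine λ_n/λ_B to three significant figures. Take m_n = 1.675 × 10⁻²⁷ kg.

At fixed KE, p = √(2mKE) so λ = h/p ∝ 1/√m.
λ_n/λ_B = √(m_B/m_n) = √(3.855 × 10⁻²⁵/1.675 × 10⁻²⁷) = √(230.1) = 15.2.

λ_n/λ_B = 15.2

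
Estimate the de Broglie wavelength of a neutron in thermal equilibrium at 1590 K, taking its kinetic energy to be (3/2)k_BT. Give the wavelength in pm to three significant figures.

KE = (3/2)k_BT = 1.5 × 1.381 × 10⁻²³ × 1590 = 3.294 × 10⁻²⁰ J.
p = √(2mKE) = √(2 × 1.675 × 10⁻²⁷ × 3.294 × 10⁻²⁰) = 1.050 × 10⁻²³ kg·m/s.
λ = h/p = 6.31 × 10⁻¹¹ m = 63.1 pm.

λ = 63.1 pm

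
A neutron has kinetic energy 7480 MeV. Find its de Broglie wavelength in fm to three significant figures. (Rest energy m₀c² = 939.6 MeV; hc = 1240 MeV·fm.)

λ = 0.148 fm

Total energy E = KE + m₀c² = 7480 + 939.6 = 8419.6 MeV.
(pc)² = E² − (m₀c²)² = (8419.6)² − (939.6)² = 7.001 × 10⁷ MeV², so pc = 8367 MeV.
λ = hc/(pc) = 1240 MeV·fm / 8367 MeV = 0.148 fm.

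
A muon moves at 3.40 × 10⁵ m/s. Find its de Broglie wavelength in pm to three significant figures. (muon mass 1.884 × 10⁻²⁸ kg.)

λ = 10.3 pm

p = mv = 1.884 × 10⁻²⁸ × 3.40 × 10⁵ = 6.406 × 10⁻²³ kg·m/s.
λ = h/p = 6.626 × 10⁻³⁴ / 6.406 × 10⁻²³ = 1.03 × 10⁻¹¹ m = 10.3 pm.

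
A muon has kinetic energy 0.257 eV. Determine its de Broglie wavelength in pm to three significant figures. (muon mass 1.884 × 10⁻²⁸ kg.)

λ = 168 pm

KE = 0.257 eV = 4.117 × 10⁻²⁰ J.
p = √(2mKE) = √(2 × 1.884 × 10⁻²⁸ × 4.117 × 10⁻²⁰) = 3.939 × 10⁻²⁴ kg·m/s.
λ = h/p = 6.626 × 10⁻³⁴ / 3.939 × 10⁻²⁴ = 1.68 × 10⁻¹⁰ m = 168 pm.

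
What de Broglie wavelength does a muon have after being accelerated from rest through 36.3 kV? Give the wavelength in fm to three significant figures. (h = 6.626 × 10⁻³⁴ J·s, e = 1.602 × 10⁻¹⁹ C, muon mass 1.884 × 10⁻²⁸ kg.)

KE = eV = 1.602 × 10⁻¹⁹ × 3.630 × 10⁴ = 5.815 × 10⁻¹⁵ J.
p = √(2mKE) = √(2 × 1.884 × 10⁻²⁸ × 5.815 × 10⁻¹⁵) = 1.480 × 10⁻²¹ kg·m/s.
λ = h/p = 6.626 × 10⁻³⁴ / 1.480 × 10⁻²¹ = 4.48 × 10⁻¹³ m = 448 fm.

λ = 448 fm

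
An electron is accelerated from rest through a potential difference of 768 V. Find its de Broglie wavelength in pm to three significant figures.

λ = 44.3 pm

KE = eV = 1.602 × 10⁻¹⁹ × 768.0 = 1.230 × 10⁻¹⁶ J.
p = √(2mKE) = √(2 × 9.109 × 10⁻³¹ × 1.230 × 10⁻¹⁶) = 1.497 × 10⁻²³ kg·m/s.
λ = h/p = 6.626 × 10⁻³⁴ / 1.497 × 10⁻²³ = 4.43 × 10⁻¹¹ m = 44.3 pm.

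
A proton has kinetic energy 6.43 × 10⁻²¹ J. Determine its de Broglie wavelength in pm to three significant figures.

p = √(2mKE) = √(2 × 1.673 × 10⁻²⁷ × 6.430 × 10⁻²¹) = 4.638 × 10⁻²⁴ kg·m/s.
λ = h/p = 6.626 × 10⁻³⁴ / 4.638 × 10⁻²⁴ = 1.43 × 10⁻¹⁰ m = 143 pm.

λ = 143 pm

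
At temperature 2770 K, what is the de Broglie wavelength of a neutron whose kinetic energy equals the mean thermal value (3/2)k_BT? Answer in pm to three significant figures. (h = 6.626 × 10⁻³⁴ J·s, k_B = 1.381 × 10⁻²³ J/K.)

KE = (3/2)k_BT = 1.5 × 1.381 × 10⁻²³ × 2770 = 5.738 × 10⁻²⁰ J.
p = √(2mKE) = √(2 × 1.675 × 10⁻²⁷ × 5.738 × 10⁻²⁰) = 1.386 × 10⁻²³ kg·m/s.
λ = h/p = 4.78 × 10⁻¹¹ m = 47.8 pm.

λ = 47.8 pm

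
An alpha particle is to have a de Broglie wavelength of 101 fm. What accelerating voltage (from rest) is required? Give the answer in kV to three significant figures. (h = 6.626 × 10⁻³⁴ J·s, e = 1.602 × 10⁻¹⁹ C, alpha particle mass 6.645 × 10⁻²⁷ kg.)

p = h/λ = 6.626 × 10⁻³⁴ / 1.010 × 10⁻¹³ = 6.560 × 10⁻²¹ kg·m/s.
KE = p²/(2m) = 3.238 × 10⁻¹⁵ J.
V = KE/2e = 3.238 × 10⁻¹⁵ / (2 × 1.602 × 10⁻¹⁹) = 10.1 kV.

V = 10.1 kV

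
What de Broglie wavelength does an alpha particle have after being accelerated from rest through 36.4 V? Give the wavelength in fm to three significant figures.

KE = 2eV = 2 × 1.602 × 10⁻¹⁹ × 36.40 = 1.166 × 10⁻¹⁷ J.
p = √(2mKE) = √(2 × 6.645 × 10⁻²⁷ × 1.166 × 10⁻¹⁷) = 3.937 × 10⁻²² kg·m/s.
λ = h/p = 6.626 × 10⁻³⁴ / 3.937 × 10⁻²² = 1.68 × 10⁻¹² m = 1680 fm.

λ = 1680 fm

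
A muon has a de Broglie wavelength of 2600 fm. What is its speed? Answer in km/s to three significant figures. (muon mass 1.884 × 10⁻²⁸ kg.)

p = h/λ = 6.626 × 10⁻³⁴ / 2.600 × 10⁻¹² = 2.548 × 10⁻²² kg·m/s.
v = p/m = 2.548 × 10⁻²² / 1.884 × 10⁻²⁸ = 1.35 × 10⁶ m/s = 1350 km/s.

v = 1350 km/s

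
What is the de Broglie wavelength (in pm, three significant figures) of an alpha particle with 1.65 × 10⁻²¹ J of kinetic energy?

p = √(2mKE) = √(2 × 6.645 × 10⁻²⁷ × 1.650 × 10⁻²¹) = 4.683 × 10⁻²⁴ kg·m/s.
λ = h/p = 6.626 × 10⁻³⁴ / 4.683 × 10⁻²⁴ = 1.41 × 10⁻¹⁰ m = 141 pm.

λ = 141 pm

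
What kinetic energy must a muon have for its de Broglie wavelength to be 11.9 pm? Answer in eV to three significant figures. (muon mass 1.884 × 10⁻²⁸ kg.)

p = h/λ = 6.626 × 10⁻³⁴ / 1.190 × 10⁻¹¹ = 5.568 × 10⁻²³ kg·m/s.
KE = p²/(2m) = (5.568 × 10⁻²³)² / (2 × 1.884 × 10⁻²⁸) = 8.228 × 10⁻¹⁸ J = 51.4 eV.

KE = 51.4 eV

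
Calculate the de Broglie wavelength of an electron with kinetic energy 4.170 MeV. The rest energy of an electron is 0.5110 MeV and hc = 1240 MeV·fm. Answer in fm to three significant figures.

λ = 266 fm

Total energy E = KE + m₀c² = 4.170 + 0.5110 = 4.6810 MeV.
(pc)² = E² − (m₀c²)² = (4.6810)² − (0.5110)² = 21.65 MeV², so pc = 4.653 MeV.
λ = hc/(pc) = 1240 MeV·fm / 4.653 MeV = 266 fm.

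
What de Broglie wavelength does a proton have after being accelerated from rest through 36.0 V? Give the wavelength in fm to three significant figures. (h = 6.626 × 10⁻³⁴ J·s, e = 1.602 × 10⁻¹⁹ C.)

KE = eV = 1.602 × 10⁻¹⁹ × 36.00 = 5.767 × 10⁻¹⁸ J.
p = √(2mKE) = √(2 × 1.673 × 10⁻²⁷ × 5.767 × 10⁻¹⁸) = 1.389 × 10⁻²² kg·m/s.
λ = h/p = 6.626 × 10⁻³⁴ / 1.389 × 10⁻²² = 4.77 × 10⁻¹² m = 4770 fm.

λ = 4770 fm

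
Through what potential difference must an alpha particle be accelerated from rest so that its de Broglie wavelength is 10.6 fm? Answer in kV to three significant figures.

V = 918 kV

p = h/λ = 6.626 × 10⁻³⁴ / 1.060 × 10⁻¹⁴ = 6.251 × 10⁻²⁰ kg·m/s.
KE = p²/(2m) = 2.940 × 10⁻¹³ J.
V = KE/2e = 2.940 × 10⁻¹³ / (2 × 1.602 × 10⁻¹⁹) = 918 kV.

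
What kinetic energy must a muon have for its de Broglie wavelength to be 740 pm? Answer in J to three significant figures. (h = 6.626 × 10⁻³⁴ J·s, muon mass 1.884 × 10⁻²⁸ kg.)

KE = 2.13 × 10⁻²¹ J

p = h/λ = 6.626 × 10⁻³⁴ / 7.400 × 10⁻¹⁰ = 8.954 × 10⁻²⁵ kg·m/s.
KE = p²/(2m) = (8.954 × 10⁻²⁵)² / (2 × 1.884 × 10⁻²⁸) = 2.128 × 10⁻²¹ J = 2.13 × 10⁻²¹ J.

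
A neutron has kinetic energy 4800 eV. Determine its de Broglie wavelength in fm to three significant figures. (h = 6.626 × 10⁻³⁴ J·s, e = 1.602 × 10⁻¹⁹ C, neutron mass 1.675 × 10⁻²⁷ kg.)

λ = 413 fm

KE = 4800 eV = 7.690 × 10⁻¹⁶ J.
p = √(2mKE) = √(2 × 1.675 × 10⁻²⁷ × 7.690 × 10⁻¹⁶) = 1.605 × 10⁻²¹ kg·m/s.
λ = h/p = 6.626 × 10⁻³⁴ / 1.605 × 10⁻²¹ = 4.13 × 10⁻¹³ m = 413 fm.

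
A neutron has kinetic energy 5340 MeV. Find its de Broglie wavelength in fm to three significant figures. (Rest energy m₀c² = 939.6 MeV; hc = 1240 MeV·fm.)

λ = 0.200 fm

Total energy E = KE + m₀c² = 5340 + 939.6 = 6279.6 MeV.
(pc)² = E² − (m₀c²)² = (6279.6)² − (939.6)² = 3.855 × 10⁷ MeV², so pc = 6209 MeV.
λ = hc/(pc) = 1240 MeV·fm / 6209 MeV = 0.200 fm.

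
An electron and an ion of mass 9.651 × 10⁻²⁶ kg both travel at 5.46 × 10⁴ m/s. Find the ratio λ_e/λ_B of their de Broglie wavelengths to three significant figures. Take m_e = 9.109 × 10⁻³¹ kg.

At fixed v, p = mv so λ = h/(mv) ∝ 1/m.
λ_e/λ_B = m_B/m_e = 9.651 × 10⁻²⁶/9.109 × 10⁻³¹ = 1.06 × 10⁵.

λ_e/λ_B = 1.06 × 10⁵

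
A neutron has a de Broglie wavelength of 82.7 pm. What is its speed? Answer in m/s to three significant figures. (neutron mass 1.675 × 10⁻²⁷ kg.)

v = 4780 m/s

p = h/λ = 6.626 × 10⁻³⁴ / 8.270 × 10⁻¹¹ = 8.012 × 10⁻²⁴ kg·m/s.
v = p/m = 8.012 × 10⁻²⁴ / 1.675 × 10⁻²⁷ = 4.78 × 10³ m/s = 4780 m/s.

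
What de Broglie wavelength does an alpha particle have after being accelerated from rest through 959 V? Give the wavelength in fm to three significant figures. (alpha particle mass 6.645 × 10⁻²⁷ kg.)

KE = 2eV = 2 × 1.602 × 10⁻¹⁹ × 959.0 = 3.073 × 10⁻¹⁶ J.
p = √(2mKE) = √(2 × 6.645 × 10⁻²⁷ × 3.073 × 10⁻¹⁶) = 2.021 × 10⁻²¹ kg·m/s.
λ = h/p = 6.626 × 10⁻³⁴ / 2.021 × 10⁻²¹ = 3.28 × 10⁻¹³ m = 328 fm.

λ = 328 fm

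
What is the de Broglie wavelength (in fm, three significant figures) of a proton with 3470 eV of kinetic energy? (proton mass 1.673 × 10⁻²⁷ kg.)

λ = 486 fm

KE = 3470 eV = 5.559 × 10⁻¹⁶ J.
p = √(2mKE) = √(2 × 1.673 × 10⁻²⁷ × 5.559 × 10⁻¹⁶) = 1.364 × 10⁻²¹ kg·m/s.
λ = h/p = 6.626 × 10⁻³⁴ / 1.364 × 10⁻²¹ = 4.86 × 10⁻¹³ m = 486 fm.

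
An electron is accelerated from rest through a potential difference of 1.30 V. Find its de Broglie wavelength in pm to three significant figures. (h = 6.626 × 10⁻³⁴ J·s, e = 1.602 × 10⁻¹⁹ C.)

KE = eV = 1.602 × 10⁻¹⁹ × 1.300 = 2.083 × 10⁻¹⁹ J.
p = √(2mKE) = √(2 × 9.109 × 10⁻³¹ × 2.083 × 10⁻¹⁹) = 6.160 × 10⁻²⁵ kg·m/s.
λ = h/p = 6.626 × 10⁻³⁴ / 6.160 × 10⁻²⁵ = 1.08 × 10⁻⁹ m = 1080 pm.

λ = 1080 pm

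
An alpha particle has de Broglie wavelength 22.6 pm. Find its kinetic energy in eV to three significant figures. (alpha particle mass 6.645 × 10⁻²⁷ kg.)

KE = 0.404 eV

p = h/λ = 6.626 × 10⁻³⁴ / 2.260 × 10⁻¹¹ = 2.932 × 10⁻²³ kg·m/s.
KE = p²/(2m) = (2.932 × 10⁻²³)² / (2 × 6.645 × 10⁻²⁷) = 6.468 × 10⁻²⁰ J = 0.404 eV.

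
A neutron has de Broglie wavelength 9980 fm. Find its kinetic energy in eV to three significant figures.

p = h/λ = 6.626 × 10⁻³⁴ / 9.980 × 10⁻¹² = 6.639 × 10⁻²³ kg·m/s.
KE = p²/(2m) = (6.639 × 10⁻²³)² / (2 × 1.675 × 10⁻²⁷) = 1.316 × 10⁻¹⁸ J = 8.21 eV.

KE = 8.21 eV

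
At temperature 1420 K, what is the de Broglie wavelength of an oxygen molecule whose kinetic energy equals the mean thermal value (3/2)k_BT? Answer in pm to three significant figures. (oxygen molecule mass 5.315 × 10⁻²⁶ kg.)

KE = (3/2)k_BT = 1.5 × 1.381 × 10⁻²³ × 1420 = 2.942 × 10⁻²⁰ J.
p = √(2mKE) = √(2 × 5.315 × 10⁻²⁶ × 2.942 × 10⁻²⁰) = 5.592 × 10⁻²³ kg·m/s.
λ = h/p = 1.18 × 10⁻¹¹ m = 11.8 pm.

λ = 11.8 pm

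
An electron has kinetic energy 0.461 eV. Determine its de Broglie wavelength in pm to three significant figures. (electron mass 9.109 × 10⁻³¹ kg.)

λ = 1810 pm

KE = 0.461 eV = 7.385 × 10⁻²⁰ J.
p = √(2mKE) = √(2 × 9.109 × 10⁻³¹ × 7.385 × 10⁻²⁰) = 3.668 × 10⁻²⁵ kg·m/s.
λ = h/p = 6.626 × 10⁻³⁴ / 3.668 × 10⁻²⁵ = 1.81 × 10⁻⁹ m = 1810 pm.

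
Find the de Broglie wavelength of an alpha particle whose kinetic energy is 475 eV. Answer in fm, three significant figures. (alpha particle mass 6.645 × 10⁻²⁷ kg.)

KE = 475 eV = 7.610 × 10⁻¹⁷ J.
p = √(2mKE) = √(2 × 6.645 × 10⁻²⁷ × 7.610 × 10⁻¹⁷) = 1.006 × 10⁻²¹ kg·m/s.
λ = h/p = 6.626 × 10⁻³⁴ / 1.006 × 10⁻²¹ = 6.59 × 10⁻¹³ m = 659 fm.

λ = 659 fm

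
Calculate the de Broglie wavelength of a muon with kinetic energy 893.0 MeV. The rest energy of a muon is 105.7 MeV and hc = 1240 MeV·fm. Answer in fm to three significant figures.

Total energy E = KE + m₀c² = 893.0 + 105.7 = 998.7 MeV.
(pc)² = E² − (m₀c²)² = (998.7)² − (105.7)² = 9.862 × 10⁵ MeV², so pc = 993.1 MeV.
λ = hc/(pc) = 1240 MeV·fm / 993.1 MeV = 1.25 fm.

λ = 1.25 fm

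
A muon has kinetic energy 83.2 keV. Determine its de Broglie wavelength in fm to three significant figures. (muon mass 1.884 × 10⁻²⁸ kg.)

λ = 296 fm

KE = 83.2 keV = 1.333 × 10⁻¹⁴ J.
p = √(2mKE) = √(2 × 1.884 × 10⁻²⁸ × 1.333 × 10⁻¹⁴) = 2.241 × 10⁻²¹ kg·m/s.
λ = h/p = 6.626 × 10⁻³⁴ / 2.241 × 10⁻²¹ = 2.96 × 10⁻¹³ m = 296 fm.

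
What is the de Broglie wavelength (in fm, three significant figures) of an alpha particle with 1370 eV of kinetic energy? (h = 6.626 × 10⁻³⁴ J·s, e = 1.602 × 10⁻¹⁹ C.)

KE = 1370 eV = 2.195 × 10⁻¹⁶ J.
p = √(2mKE) = √(2 × 6.645 × 10⁻²⁷ × 2.195 × 10⁻¹⁶) = 1.708 × 10⁻²¹ kg·m/s.
λ = h/p = 6.626 × 10⁻³⁴ / 1.708 × 10⁻²¹ = 3.88 × 10⁻¹³ m = 388 fm.

λ = 388 fm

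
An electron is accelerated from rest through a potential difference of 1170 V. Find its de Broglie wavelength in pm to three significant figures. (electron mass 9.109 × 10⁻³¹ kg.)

KE = eV = 1.602 × 10⁻¹⁹ × 1170 = 1.874 × 10⁻¹⁶ J.
p = √(2mKE) = √(2 × 9.109 × 10⁻³¹ × 1.874 × 10⁻¹⁶) = 1.848 × 10⁻²³ kg·m/s.
λ = h/p = 6.626 × 10⁻³⁴ / 1.848 × 10⁻²³ = 3.59 × 10⁻¹¹ m = 35.9 pm.

λ = 35.9 pm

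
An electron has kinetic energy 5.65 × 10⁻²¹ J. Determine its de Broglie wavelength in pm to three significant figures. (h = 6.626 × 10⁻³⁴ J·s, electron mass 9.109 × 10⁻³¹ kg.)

λ = 6530 pm

p = √(2mKE) = √(2 × 9.109 × 10⁻³¹ × 5.650 × 10⁻²¹) = 1.015 × 10⁻²⁵ kg·m/s.
λ = h/p = 6.626 × 10⁻³⁴ / 1.015 × 10⁻²⁵ = 6.53 × 10⁻⁹ m = 6530 pm.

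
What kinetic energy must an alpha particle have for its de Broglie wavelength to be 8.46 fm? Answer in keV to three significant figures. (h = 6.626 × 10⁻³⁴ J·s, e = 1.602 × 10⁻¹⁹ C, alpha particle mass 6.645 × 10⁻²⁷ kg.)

p = h/λ = 6.626 × 10⁻³⁴ / 8.460 × 10⁻¹⁵ = 7.832 × 10⁻²⁰ kg·m/s.
KE = p²/(2m) = (7.832 × 10⁻²⁰)² / (2 × 6.645 × 10⁻²⁷) = 4.616 × 10⁻¹³ J = 2880 keV.

KE = 2880 keV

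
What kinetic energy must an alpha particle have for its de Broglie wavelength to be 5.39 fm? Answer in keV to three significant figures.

p = h/λ = 6.626 × 10⁻³⁴ / 5.390 × 10⁻¹⁵ = 1.229 × 10⁻¹⁹ kg·m/s.
KE = p²/(2m) = (1.229 × 10⁻¹⁹)² / (2 × 6.645 × 10⁻²⁷) = 1.137 × 10⁻¹² J = 7100 keV.

KE = 7100 keV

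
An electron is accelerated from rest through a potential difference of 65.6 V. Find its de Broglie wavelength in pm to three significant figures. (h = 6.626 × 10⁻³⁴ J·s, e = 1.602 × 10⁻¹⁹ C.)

λ = 151 pm

KE = eV = 1.602 × 10⁻¹⁹ × 65.60 = 1.051 × 10⁻¹⁷ J.
p = √(2mKE) = √(2 × 9.109 × 10⁻³¹ × 1.051 × 10⁻¹⁷) = 4.376 × 10⁻²⁴ kg·m/s.
λ = h/p = 6.626 × 10⁻³⁴ / 4.376 × 10⁻²⁴ = 1.51 × 10⁻¹⁰ m = 151 pm.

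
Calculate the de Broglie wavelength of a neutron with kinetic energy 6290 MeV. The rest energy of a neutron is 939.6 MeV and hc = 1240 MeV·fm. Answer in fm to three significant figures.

Total energy E = KE + m₀c² = 6290 + 939.6 = 7229.6 MeV.
(pc)² = E² − (m₀c²)² = (7229.6)² − (939.6)² = 5.138 × 10⁷ MeV², so pc = 7168 MeV.
λ = hc/(pc) = 1240 MeV·fm / 7168 MeV = 0.173 fm.

λ = 0.173 fm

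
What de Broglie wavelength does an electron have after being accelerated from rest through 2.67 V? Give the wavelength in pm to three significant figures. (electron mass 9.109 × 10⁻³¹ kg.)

KE = eV = 1.602 × 10⁻¹⁹ × 2.670 = 4.277 × 10⁻¹⁹ J.
p = √(2mKE) = √(2 × 9.109 × 10⁻³¹ × 4.277 × 10⁻¹⁹) = 8.827 × 10⁻²⁵ kg·m/s.
λ = h/p = 6.626 × 10⁻³⁴ / 8.827 × 10⁻²⁵ = 7.51 × 10⁻¹⁰ m = 751 pm.

λ = 751 pm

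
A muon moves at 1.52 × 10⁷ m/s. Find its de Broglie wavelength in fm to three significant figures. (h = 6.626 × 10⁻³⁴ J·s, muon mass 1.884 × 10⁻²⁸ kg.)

p = mv = 1.884 × 10⁻²⁸ × 1.52 × 10⁷ = 2.864 × 10⁻²¹ kg·m/s.
λ = h/p = 6.626 × 10⁻³⁴ / 2.864 × 10⁻²¹ = 2.31 × 10⁻¹³ m = 231 fm.

λ = 231 fm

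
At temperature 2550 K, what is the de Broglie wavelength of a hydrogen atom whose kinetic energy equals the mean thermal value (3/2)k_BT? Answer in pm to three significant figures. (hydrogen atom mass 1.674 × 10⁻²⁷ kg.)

λ = 49.8 pm

KE = (3/2)k_BT = 1.5 × 1.381 × 10⁻²³ × 2550 = 5.282 × 10⁻²⁰ J.
p = √(2mKE) = √(2 × 1.674 × 10⁻²⁷ × 5.282 × 10⁻²⁰) = 1.330 × 10⁻²³ kg·m/s.
λ = h/p = 4.98 × 10⁻¹¹ m = 49.8 pm.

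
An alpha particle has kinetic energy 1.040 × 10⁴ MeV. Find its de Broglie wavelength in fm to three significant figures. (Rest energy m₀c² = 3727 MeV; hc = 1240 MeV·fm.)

Total energy E = KE + m₀c² = 1.040 × 10⁴ + 3727 = 14127 MeV.
(pc)² = E² − (m₀c²)² = (14127)² − (3727)² = 1.857 × 10⁸ MeV², so pc = 1.363 × 10⁴ MeV.
λ = hc/(pc) = 1240 MeV·fm / 1.363 × 10⁴ MeV = 0.0910 fm.

λ = 0.0910 fm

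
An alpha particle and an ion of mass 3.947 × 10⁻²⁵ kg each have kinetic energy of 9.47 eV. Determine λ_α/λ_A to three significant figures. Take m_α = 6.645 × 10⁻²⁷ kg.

At fixed KE, p = √(2mKE) so λ = h/p ∝ 1/√m.
λ_α/λ_A = √(m_A/m_α) = √(3.947 × 10⁻²⁵/6.645 × 10⁻²⁷) = √(59.40) = 7.71.

λ_α/λ_A = 7.71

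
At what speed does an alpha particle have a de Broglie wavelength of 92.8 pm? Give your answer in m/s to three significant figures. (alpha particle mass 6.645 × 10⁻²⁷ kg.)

p = h/λ = 6.626 × 10⁻³⁴ / 9.280 × 10⁻¹¹ = 7.140 × 10⁻²⁴ kg·m/s.
v = p/m = 7.140 × 10⁻²⁴ / 6.645 × 10⁻²⁷ = 1.07 × 10³ m/s = 1070 m/s.

v = 1070 m/s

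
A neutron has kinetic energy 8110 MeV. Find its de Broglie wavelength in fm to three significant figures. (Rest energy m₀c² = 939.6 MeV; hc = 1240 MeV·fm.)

λ = 0.138 fm

Total energy E = KE + m₀c² = 8110 + 939.6 = 9049.6 MeV.
(pc)² = E² − (m₀c²)² = (9049.6)² − (939.6)² = 8.101 × 10⁷ MeV², so pc = 9001 MeV.
λ = hc/(pc) = 1240 MeV·fm / 9001 MeV = 0.138 fm.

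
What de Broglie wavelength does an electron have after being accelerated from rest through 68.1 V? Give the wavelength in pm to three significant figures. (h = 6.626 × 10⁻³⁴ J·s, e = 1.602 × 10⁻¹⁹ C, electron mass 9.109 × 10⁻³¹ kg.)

λ = 149 pm

KE = eV = 1.602 × 10⁻¹⁹ × 68.10 = 1.091 × 10⁻¹⁷ J.
p = √(2mKE) = √(2 × 9.109 × 10⁻³¹ × 1.091 × 10⁻¹⁷) = 4.458 × 10⁻²⁴ kg·m/s.
λ = h/p = 6.626 × 10⁻³⁴ / 4.458 × 10⁻²⁴ = 1.49 × 10⁻¹⁰ m = 149 pm.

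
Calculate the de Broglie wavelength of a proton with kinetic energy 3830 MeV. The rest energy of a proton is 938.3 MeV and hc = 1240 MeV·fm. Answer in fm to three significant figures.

Total energy E = KE + m₀c² = 3830 + 938.3 = 4768.3 MeV.
(pc)² = E² − (m₀c²)² = (4768.3)² − (938.3)² = 2.186 × 10⁷ MeV², so pc = 4675 MeV.
λ = hc/(pc) = 1240 MeV·fm / 4675 MeV = 0.265 fm.

λ = 0.265 fm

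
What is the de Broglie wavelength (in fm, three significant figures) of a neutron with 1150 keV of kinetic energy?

KE = 1150 keV = 1.842 × 10⁻¹³ J.
p = √(2mKE) = √(2 × 1.675 × 10⁻²⁷ × 1.842 × 10⁻¹³) = 2.484 × 10⁻²⁰ kg·m/s.
λ = h/p = 6.626 × 10⁻³⁴ / 2.484 × 10⁻²⁰ = 2.67 × 10⁻¹⁴ m = 26.7 fm.

λ = 26.7 fm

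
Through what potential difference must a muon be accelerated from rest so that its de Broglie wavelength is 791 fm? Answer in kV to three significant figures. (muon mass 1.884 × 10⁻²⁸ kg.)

p = h/λ = 6.626 × 10⁻³⁴ / 7.910 × 10⁻¹³ = 8.377 × 10⁻²² kg·m/s.
KE = p²/(2m) = 1.862 × 10⁻¹⁵ J.
V = KE/e = 1.862 × 10⁻¹⁵ / (1.602 × 10⁻¹⁹) = 11.6 kV.

V = 11.6 kV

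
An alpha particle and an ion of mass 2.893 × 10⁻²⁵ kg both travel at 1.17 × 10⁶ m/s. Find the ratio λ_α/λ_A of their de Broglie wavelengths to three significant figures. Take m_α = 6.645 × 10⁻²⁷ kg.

At fixed v, p = mv so λ = h/(mv) ∝ 1/m.
λ_α/λ_A = m_A/m_α = 2.893 × 10⁻²⁵/6.645 × 10⁻²⁷ = 43.5.

λ_α/λ_A = 43.5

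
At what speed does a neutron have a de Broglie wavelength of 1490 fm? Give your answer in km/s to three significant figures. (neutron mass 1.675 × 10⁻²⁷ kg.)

v = 265 km/s

p = h/λ = 6.626 × 10⁻³⁴ / 1.490 × 10⁻¹² = 4.447 × 10⁻²² kg·m/s.
v = p/m = 4.447 × 10⁻²² / 1.675 × 10⁻²⁷ = 2.65 × 10⁵ m/s = 265 km/s.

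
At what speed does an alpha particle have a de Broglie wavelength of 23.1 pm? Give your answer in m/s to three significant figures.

p = h/λ = 6.626 × 10⁻³⁴ / 2.310 × 10⁻¹¹ = 2.868 × 10⁻²³ kg·m/s.
v = p/m = 2.868 × 10⁻²³ / 6.645 × 10⁻²⁷ = 4.32 × 10³ m/s = 4320 m/s.

v = 4320 m/s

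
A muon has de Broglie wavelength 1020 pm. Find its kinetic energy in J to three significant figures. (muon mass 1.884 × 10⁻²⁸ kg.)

p = h/λ = 6.626 × 10⁻³⁴ / 1.020 × 10⁻⁹ = 6.496 × 10⁻²⁵ kg·m/s.
KE = p²/(2m) = (6.496 × 10⁻²⁵)² / (2 × 1.884 × 10⁻²⁸) = 1.120 × 10⁻²¹ J = 1.12 × 10⁻²¹ J.

KE = 1.12 × 10⁻²¹ J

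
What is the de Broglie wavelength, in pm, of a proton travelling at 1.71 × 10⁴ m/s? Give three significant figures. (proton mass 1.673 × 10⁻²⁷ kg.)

p = mv = 1.673 × 10⁻²⁷ × 1.71 × 10⁴ = 2.861 × 10⁻²³ kg·m/s.
λ = h/p = 6.626 × 10⁻³⁴ / 2.861 × 10⁻²³ = 2.32 × 10⁻¹¹ m = 23.2 pm.

λ = 23.2 pm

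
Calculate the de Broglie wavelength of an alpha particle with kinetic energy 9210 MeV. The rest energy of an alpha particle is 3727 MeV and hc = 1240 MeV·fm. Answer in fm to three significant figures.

λ = 0.100 fm

Total energy E = KE + m₀c² = 9210 + 3727 = 12937 MeV.
(pc)² = E² − (m₀c²)² = (12937)² − (3727)² = 1.535 × 10⁸ MeV², so pc = 1.239 × 10⁴ MeV.
λ = hc/(pc) = 1240 MeV·fm / 1.239 × 10⁴ MeV = 0.100 fm.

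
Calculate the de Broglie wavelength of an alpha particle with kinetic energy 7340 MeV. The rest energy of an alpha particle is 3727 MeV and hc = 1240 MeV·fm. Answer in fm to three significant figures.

Total energy E = KE + m₀c² = 7340 + 3727 = 11067 MeV.
(pc)² = E² − (m₀c²)² = (11067)² − (3727)² = 1.086 × 10⁸ MeV², so pc = 1.042 × 10⁴ MeV.
λ = hc/(pc) = 1240 MeV·fm / 1.042 × 10⁴ MeV = 0.119 fm.

λ = 0.119 fm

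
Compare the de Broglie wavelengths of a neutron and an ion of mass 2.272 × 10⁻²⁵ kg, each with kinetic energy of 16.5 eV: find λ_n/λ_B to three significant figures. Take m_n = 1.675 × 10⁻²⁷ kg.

λ_n/λ_B = 11.6

At fixed KE, p = √(2mKE) so λ = h/p ∝ 1/√m.
λ_n/λ_B = √(m_B/m_n) = √(2.272 × 10⁻²⁵/1.675 × 10⁻²⁷) = √(135.6) = 11.6.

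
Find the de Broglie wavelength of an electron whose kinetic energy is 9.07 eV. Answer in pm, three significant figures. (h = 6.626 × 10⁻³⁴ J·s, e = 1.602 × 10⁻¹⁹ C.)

KE = 9.07 eV = 1.453 × 10⁻¹⁸ J.
p = √(2mKE) = √(2 × 9.109 × 10⁻³¹ × 1.453 × 10⁻¹⁸) = 1.627 × 10⁻²⁴ kg·m/s.
λ = h/p = 6.626 × 10⁻³⁴ / 1.627 × 10⁻²⁴ = 4.07 × 10⁻¹⁰ m = 407 pm.

λ = 407 pm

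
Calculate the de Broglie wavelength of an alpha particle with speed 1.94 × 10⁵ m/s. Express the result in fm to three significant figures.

λ = 514 fm

p = mv = 6.645 × 10⁻²⁷ × 1.94 × 10⁵ = 1.289 × 10⁻²¹ kg·m/s.
λ = h/p = 6.626 × 10⁻³⁴ / 1.289 × 10⁻²¹ = 5.14 × 10⁻¹³ m = 514 fm.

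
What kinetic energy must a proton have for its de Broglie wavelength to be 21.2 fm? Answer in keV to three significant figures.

p = h/λ = 6.626 × 10⁻³⁴ / 2.120 × 10⁻¹⁴ = 3.125 × 10⁻²⁰ kg·m/s.
KE = p²/(2m) = (3.125 × 10⁻²⁰)² / (2 × 1.673 × 10⁻²⁷) = 2.919 × 10⁻¹³ J = 1820 keV.

KE = 1820 keV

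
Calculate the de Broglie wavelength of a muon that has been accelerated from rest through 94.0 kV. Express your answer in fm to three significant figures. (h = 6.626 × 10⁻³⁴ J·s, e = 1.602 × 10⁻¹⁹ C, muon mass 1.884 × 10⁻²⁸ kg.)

KE = eV = 1.602 × 10⁻¹⁹ × 9.400 × 10⁴ = 1.506 × 10⁻¹⁴ J.
p = √(2mKE) = √(2 × 1.884 × 10⁻²⁸ × 1.506 × 10⁻¹⁴) = 2.382 × 10⁻²¹ kg·m/s.
λ = h/p = 6.626 × 10⁻³⁴ / 2.382 × 10⁻²¹ = 2.78 × 10⁻¹³ m = 278 fm.

λ = 278 fm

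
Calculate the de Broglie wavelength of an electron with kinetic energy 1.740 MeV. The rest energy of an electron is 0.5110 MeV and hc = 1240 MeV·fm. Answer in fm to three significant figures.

λ = 566 fm

Total energy E = KE + m₀c² = 1.740 + 0.5110 = 2.2510 MeV.
(pc)² = E² − (m₀c²)² = (2.2510)² − (0.5110)² = 4.806 MeV², so pc = 2.192 MeV.
λ = hc/(pc) = 1240 MeV·fm / 2.192 MeV = 566 fm.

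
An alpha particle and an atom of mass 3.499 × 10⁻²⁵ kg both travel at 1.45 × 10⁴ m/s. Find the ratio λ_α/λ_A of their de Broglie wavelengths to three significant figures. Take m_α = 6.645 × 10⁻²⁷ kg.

At fixed v, p = mv so λ = h/(mv) ∝ 1/m.
λ_α/λ_A = m_A/m_α = 3.499 × 10⁻²⁵/6.645 × 10⁻²⁷ = 52.7.

λ_α/λ_A = 52.7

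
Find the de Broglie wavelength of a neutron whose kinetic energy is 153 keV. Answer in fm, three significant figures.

λ = 73.1 fm

KE = 153 keV = 2.451 × 10⁻¹⁴ J.
p = √(2mKE) = √(2 × 1.675 × 10⁻²⁷ × 2.451 × 10⁻¹⁴) = 9.061 × 10⁻²¹ kg·m/s.
λ = h/p = 6.626 × 10⁻³⁴ / 9.061 × 10⁻²¹ = 7.31 × 10⁻¹⁴ m = 73.1 fm.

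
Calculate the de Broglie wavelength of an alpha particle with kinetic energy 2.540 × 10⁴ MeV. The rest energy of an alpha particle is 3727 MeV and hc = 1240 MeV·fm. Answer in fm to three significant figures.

Total energy E = KE + m₀c² = 2.540 × 10⁴ + 3727 = 29127 MeV.
(pc)² = E² − (m₀c²)² = (29127)² − (3727)² = 8.345 × 10⁸ MeV², so pc = 2.889 × 10⁴ MeV.
λ = hc/(pc) = 1240 MeV·fm / 2.889 × 10⁴ MeV = 0.0429 fm.

λ = 0.0429 fm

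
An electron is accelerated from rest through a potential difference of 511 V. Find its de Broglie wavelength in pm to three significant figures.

λ = 54.3 pm

KE = eV = 1.602 × 10⁻¹⁹ × 511.0 = 8.186 × 10⁻¹⁷ J.
p = √(2mKE) = √(2 × 9.109 × 10⁻³¹ × 8.186 × 10⁻¹⁷) = 1.221 × 10⁻²³ kg·m/s.
λ = h/p = 6.626 × 10⁻³⁴ / 1.221 × 10⁻²³ = 5.43 × 10⁻¹¹ m = 54.3 pm.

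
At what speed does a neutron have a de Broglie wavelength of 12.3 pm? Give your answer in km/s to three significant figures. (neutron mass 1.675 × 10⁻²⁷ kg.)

p = h/λ = 6.626 × 10⁻³⁴ / 1.230 × 10⁻¹¹ = 5.387 × 10⁻²³ kg·m/s.
v = p/m = 5.387 × 10⁻²³ / 1.675 × 10⁻²⁷ = 3.22 × 10⁴ m/s = 32.2 km/s.

v = 32.2 km/s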